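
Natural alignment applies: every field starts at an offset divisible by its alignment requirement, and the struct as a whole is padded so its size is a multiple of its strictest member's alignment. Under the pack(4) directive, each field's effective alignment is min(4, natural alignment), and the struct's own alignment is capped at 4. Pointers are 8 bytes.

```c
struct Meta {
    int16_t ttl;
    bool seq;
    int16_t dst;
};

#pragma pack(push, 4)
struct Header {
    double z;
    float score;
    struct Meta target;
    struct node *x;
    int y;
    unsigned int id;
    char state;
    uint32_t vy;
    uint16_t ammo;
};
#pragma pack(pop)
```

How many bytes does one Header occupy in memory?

48 bytes

Meta: 0..2  ttl  (2B, 2-aligned); 2..3  seq  (1B, 1-aligned); 3..4  -- padding (1B); 4..6  dst  (2B, 2-aligned); sizeof = 6, alignof = 2
0..8  z  (8B, 4-aligned)
8..12  score  (4B, 4-aligned)
12..18  target  (6B, 2-aligned)
18..20  -- padding (2B)
20..28  x  (8B, 4-aligned)
28..32  y  (4B, 4-aligned)
32..36  id  (4B, 4-aligned)
36..37  state  (1B, 1-aligned)
37..40  -- padding (3B)
40..44  vy  (4B, 4-aligned)
44..46  ammo  (2B, 2-aligned)
46..48  -- tail padding (2B)
sizeof = 48, alignof = 4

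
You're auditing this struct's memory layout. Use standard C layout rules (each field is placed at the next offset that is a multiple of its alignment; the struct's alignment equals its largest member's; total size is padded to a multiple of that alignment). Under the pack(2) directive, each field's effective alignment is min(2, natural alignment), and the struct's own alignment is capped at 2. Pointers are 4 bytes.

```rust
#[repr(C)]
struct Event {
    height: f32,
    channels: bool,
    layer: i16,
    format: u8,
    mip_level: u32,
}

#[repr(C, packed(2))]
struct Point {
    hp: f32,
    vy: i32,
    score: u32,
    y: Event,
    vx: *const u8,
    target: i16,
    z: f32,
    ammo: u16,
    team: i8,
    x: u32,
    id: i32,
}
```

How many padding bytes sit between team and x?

Event: 0..4  height  (4B, 4-aligned); 4..5  channels  (1B, 1-aligned); 5..6  -- padding (1B); 6..8  layer  (2B, 2-aligned); 8..9  format  (1B, 1-aligned); 9..12  -- padding (3B); 12..16  mip_level  (4B, 4-aligned); sizeof = 16, alignof = 4
0..4  hp  (4B, 2-aligned)
4..8  vy  (4B, 2-aligned)
8..12  score  (4B, 2-aligned)
12..28  y  (16B, 2-aligned)
28..32  vx  (4B, 2-aligned)
32..34  target  (2B, 2-aligned)
34..38  z  (4B, 2-aligned)
38..40  ammo  (2B, 2-aligned)
40..41  team  (1B, 1-aligned)
41..42  -- padding (1B)
42..46  x  (4B, 2-aligned)

1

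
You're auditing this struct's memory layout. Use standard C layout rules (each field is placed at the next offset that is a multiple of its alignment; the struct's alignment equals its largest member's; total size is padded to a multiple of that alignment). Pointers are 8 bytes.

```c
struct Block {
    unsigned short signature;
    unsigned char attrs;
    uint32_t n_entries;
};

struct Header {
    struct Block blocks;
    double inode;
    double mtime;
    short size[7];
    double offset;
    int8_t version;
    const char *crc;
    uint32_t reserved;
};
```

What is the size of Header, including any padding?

Block: @0: signature [2B, align 2] → 2; @2: attrs [1B, align 1] → 3; +1 pad (align 4); @4: n_entries [4B, align 4] → 8; size 8, align 4
@0: blocks [8B, align 4] → 8
@8: inode [8B, align 8] → 16
@16: mtime [8B, align 8] → 24
@24: size [14B, align 2] → 38
+2 pad (align 8)
@40: offset [8B, align 8] → 48
@48: version [1B, align 1] → 49
+7 pad (align 8)
@56: crc [8B, align 8] → 64
@64: reserved [4B, align 4] → 68
+4 tail pad (align 8)
size 72, align 8

72 bytes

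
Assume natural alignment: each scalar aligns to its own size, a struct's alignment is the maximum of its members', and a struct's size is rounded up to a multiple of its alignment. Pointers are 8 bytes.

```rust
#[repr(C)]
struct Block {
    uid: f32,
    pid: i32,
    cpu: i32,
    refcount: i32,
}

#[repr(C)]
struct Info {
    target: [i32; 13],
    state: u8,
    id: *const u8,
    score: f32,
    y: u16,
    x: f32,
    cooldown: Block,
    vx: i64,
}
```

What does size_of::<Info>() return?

104

Block: uid at 0 (size 4, align 4) → ends 4; pid at 4 (size 4, align 4) → ends 8; cpu at 8 (size 4, align 4) → ends 12; refcount at 12 (size 4, align 4) → ends 16; total 16 bytes, alignment 4
target at 0 (size 52, align 4) → ends 52
state at 52 (size 1, align 1) → ends 53
pad 3 to align 8 for id
id at 56 (size 8, align 8) → ends 64
score at 64 (size 4, align 4) → ends 68
y at 68 (size 2, align 2) → ends 70
pad 2 to align 4 for x
x at 72 (size 4, align 4) → ends 76
cooldown at 76 (size 16, align 4) → ends 92
pad 4 to align 8 for vx
vx at 96 (size 8, align 8) → ends 104
total 104 bytes, alignment 8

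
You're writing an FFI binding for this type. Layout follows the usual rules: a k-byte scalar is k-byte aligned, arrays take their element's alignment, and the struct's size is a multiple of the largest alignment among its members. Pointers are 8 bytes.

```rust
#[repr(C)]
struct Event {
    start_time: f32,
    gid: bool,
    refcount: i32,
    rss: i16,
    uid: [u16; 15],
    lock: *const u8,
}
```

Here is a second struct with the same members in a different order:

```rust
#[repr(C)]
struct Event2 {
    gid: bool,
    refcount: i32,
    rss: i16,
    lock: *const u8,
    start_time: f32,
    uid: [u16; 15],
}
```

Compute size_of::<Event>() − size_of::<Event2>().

@0: start_time [4B, align 4] → 4
@4: gid [1B, align 1] → 5
+3 pad (align 4)
@8: refcount [4B, align 4] → 12
@12: rss [2B, align 2] → 14
@14: uid [30B, align 2] → 44
+4 pad (align 8)
@48: lock [8B, align 8] → 56
size 56, align 8
— Event2 —
@0: gid [1B, align 1] → 1
+3 pad (align 4)
@4: refcount [4B, align 4] → 8
@8: rss [2B, align 2] → 10
+6 pad (align 8)
@16: lock [8B, align 8] → 24
@24: start_time [4B, align 4] → 28
@28: uid [30B, align 2] → 58
+6 tail pad (align 8)
size 64, align 8
56 − 64 = -8

-8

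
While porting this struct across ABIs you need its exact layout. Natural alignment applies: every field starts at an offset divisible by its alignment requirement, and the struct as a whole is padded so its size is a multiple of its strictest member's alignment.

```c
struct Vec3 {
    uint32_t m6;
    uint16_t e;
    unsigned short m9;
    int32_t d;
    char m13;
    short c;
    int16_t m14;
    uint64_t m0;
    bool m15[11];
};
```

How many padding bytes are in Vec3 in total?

12

@0: m6 [4B, align 4] → 4
@4: e [2B, align 2] → 6
@6: m9 [2B, align 2] → 8
@8: d [4B, align 4] → 12
@12: m13 [1B, align 1] → 13
+1 pad (align 2)
@14: c [2B, align 2] → 16
@16: m14 [2B, align 2] → 18
+6 pad (align 8)
@24: m0 [8B, align 8] → 32
@32: m15 [11B, align 1] → 43
+5 tail pad (align 8)
size 48, align 8
data bytes 36, size 48 → padding 12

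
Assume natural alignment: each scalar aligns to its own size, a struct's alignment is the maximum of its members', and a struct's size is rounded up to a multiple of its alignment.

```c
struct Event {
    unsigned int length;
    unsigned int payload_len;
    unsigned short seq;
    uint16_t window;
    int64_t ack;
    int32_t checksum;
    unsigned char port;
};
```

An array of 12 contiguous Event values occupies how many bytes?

384

0..4  length  (4B, 4-aligned)
4..8  payload_len  (4B, 4-aligned)
8..10  seq  (2B, 2-aligned)
10..12  window  (2B, 2-aligned)
12..16  -- padding (4B)
16..24  ack  (8B, 8-aligned)
24..28  checksum  (4B, 4-aligned)
28..29  port  (1B, 1-aligned)
29..32  -- tail padding (3B)
sizeof = 32, alignof = 8
array of 12: 12 × 32 = 384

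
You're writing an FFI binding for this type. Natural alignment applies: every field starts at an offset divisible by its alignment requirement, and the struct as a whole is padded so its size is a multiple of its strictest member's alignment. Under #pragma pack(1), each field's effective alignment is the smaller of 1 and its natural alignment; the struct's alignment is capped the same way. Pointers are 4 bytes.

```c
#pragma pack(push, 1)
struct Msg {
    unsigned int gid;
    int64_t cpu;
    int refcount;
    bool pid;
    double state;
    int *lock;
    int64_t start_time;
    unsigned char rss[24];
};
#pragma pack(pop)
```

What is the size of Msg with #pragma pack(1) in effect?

61

0..4  gid  (4B, 1-aligned)
4..12  cpu  (8B, 1-aligned)
12..16  refcount  (4B, 1-aligned)
16..17  pid  (1B, 1-aligned)
17..25  state  (8B, 1-aligned)
25..29  lock  (4B, 1-aligned)
29..37  start_time  (8B, 1-aligned)
37..61  rss  (24B, 1-aligned)
sizeof = 61, alignof = 1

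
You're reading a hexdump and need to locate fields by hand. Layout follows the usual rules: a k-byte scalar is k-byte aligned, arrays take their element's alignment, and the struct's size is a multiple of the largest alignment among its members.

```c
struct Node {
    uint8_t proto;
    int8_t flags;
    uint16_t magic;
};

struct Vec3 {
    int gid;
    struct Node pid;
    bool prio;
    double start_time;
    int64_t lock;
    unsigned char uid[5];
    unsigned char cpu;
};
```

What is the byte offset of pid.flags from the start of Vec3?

Node: proto at 0 (size 1, align 1) → ends 1; flags at 1 (size 1, align 1) → ends 2; magic at 2 (size 2, align 2) → ends 4; total 4 bytes, alignment 2
gid at 0 (size 4, align 4) → ends 4
pid at 4 (size 4, align 2) → ends 8
within Node: flags at 1
4 + 1 = 5

5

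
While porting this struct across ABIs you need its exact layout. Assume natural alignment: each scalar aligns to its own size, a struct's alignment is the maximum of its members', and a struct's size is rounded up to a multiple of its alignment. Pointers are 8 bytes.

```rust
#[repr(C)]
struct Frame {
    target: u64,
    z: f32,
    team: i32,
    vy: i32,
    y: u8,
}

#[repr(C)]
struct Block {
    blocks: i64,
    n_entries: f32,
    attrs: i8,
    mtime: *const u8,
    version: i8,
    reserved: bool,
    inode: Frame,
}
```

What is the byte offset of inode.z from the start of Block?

Frame: 0..8  target  (8B, 8-aligned); 8..12  z  (4B, 4-aligned); 12..16  team  (4B, 4-aligned); 16..20  vy  (4B, 4-aligned); 20..21  y  (1B, 1-aligned); 21..24  -- tail padding (3B); sizeof = 24, alignof = 8
0..8  blocks  (8B, 8-aligned)
8..12  n_entries  (4B, 4-aligned)
12..13  attrs  (1B, 1-aligned)
13..16  -- padding (3B)
16..24  mtime  (8B, 8-aligned)
24..25  version  (1B, 1-aligned)
25..26  reserved  (1B, 1-aligned)
26..32  -- padding (6B)
32..56  inode  (24B, 8-aligned)
within Frame: z at 8
32 + 8 = 40

40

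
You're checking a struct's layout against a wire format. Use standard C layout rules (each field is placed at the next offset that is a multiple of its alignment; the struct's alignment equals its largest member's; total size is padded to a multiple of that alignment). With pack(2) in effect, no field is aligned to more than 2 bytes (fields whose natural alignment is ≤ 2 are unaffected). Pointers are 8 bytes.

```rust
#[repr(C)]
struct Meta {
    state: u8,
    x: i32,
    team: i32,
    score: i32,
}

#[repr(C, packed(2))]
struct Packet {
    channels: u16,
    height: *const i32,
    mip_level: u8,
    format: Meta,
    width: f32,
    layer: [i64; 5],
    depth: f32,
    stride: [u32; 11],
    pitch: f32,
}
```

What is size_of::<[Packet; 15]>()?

Meta: @0: state [1B, align 1] → 1; +3 pad (align 4); @4: x [4B, align 4] → 8; @8: team [4B, align 4] → 12; @12: score [4B, align 4] → 16; size 16, align 4
@0: channels [2B, align 2] → 2
@2: height [8B, align 2] → 10
@10: mip_level [1B, align 1] → 11
+1 pad (align 2)
@12: format [16B, align 2] → 28
@28: width [4B, align 2] → 32
@32: layer [40B, align 2] → 72
@72: depth [4B, align 2] → 76
@76: stride [44B, align 2] → 120
@120: pitch [4B, align 2] → 124
size 124, align 2
array of 15: 15 × 124 = 1860

1860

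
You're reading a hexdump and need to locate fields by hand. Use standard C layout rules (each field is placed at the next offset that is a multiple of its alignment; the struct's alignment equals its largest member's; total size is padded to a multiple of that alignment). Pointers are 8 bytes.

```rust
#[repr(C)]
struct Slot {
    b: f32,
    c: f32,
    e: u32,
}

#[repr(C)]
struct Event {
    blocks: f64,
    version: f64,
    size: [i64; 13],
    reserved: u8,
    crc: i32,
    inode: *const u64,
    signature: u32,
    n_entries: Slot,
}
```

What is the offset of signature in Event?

136

Slot: b at 0 (size 4, align 4) → ends 4; c at 4 (size 4, align 4) → ends 8; e at 8 (size 4, align 4) → ends 12; total 12 bytes, alignment 4
blocks at 0 (size 8, align 8) → ends 8
version at 8 (size 8, align 8) → ends 16
size at 16 (size 104, align 8) → ends 120
reserved at 120 (size 1, align 1) → ends 121
pad 3 to align 4 for crc
crc at 124 (size 4, align 4) → ends 128
inode at 128 (size 8, align 8) → ends 136
signature at 136 (size 4, align 4) → ends 140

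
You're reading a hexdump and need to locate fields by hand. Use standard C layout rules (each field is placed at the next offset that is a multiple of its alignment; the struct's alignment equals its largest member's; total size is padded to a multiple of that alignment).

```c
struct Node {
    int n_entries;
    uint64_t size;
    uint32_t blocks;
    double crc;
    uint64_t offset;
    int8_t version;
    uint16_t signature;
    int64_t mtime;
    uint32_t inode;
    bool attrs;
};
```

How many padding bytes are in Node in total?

@0: n_entries [4B, align 4] → 4
+4 pad (align 8)
@8: size [8B, align 8] → 16
@16: blocks [4B, align 4] → 20
+4 pad (align 8)
@24: crc [8B, align 8] → 32
@32: offset [8B, align 8] → 40
@40: version [1B, align 1] → 41
+1 pad (align 2)
@42: signature [2B, align 2] → 44
+4 pad (align 8)
@48: mtime [8B, align 8] → 56
@56: inode [4B, align 4] → 60
@60: attrs [1B, align 1] → 61
+3 tail pad (align 8)
size 64, align 8
data bytes 48, size 64 → padding 16

16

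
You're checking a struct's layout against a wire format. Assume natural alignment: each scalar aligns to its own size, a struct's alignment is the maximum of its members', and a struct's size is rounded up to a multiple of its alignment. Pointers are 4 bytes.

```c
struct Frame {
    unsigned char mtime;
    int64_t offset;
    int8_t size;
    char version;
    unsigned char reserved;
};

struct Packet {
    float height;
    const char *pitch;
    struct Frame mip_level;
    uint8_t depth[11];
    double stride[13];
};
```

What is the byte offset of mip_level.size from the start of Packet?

24

Frame: mtime at 0 (size 1, align 1) → ends 1; pad 7 to align 8 for offset; offset at 8 (size 8, align 8) → ends 16; size at 16 (size 1, align 1) → ends 17; version at 17 (size 1, align 1) → ends 18; reserved at 18 (size 1, align 1) → ends 19; tail pad 5 to reach multiple of 8; total 24 bytes, alignment 8
height at 0 (size 4, align 4) → ends 4
pitch at 4 (size 4, align 4) → ends 8
mip_level at 8 (size 24, align 8) → ends 32
within Frame: size at 16
8 + 16 = 24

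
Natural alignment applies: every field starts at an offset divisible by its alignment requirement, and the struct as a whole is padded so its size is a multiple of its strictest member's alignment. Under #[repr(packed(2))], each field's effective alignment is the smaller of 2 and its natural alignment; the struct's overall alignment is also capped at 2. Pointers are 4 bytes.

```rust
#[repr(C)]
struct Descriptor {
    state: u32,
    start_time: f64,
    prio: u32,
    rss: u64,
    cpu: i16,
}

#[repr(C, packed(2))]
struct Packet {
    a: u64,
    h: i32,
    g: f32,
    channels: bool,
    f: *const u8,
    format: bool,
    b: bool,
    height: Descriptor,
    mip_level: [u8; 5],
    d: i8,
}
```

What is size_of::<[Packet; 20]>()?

Descriptor: @0: state [4B, align 4] → 4; +4 pad (align 8); @8: start_time [8B, align 8] → 16; @16: prio [4B, align 4] → 20; +4 pad (align 8); @24: rss [8B, align 8] → 32; @32: cpu [2B, align 2] → 34; +6 tail pad (align 8); size 40, align 8
@0: a [8B, align 2] → 8
@8: h [4B, align 2] → 12
@12: g [4B, align 2] → 16
@16: channels [1B, align 1] → 17
+1 pad (align 2)
@18: f [4B, align 2] → 22
@22: format [1B, align 1] → 23
@23: b [1B, align 1] → 24
@24: height [40B, align 2] → 64
@64: mip_level [5B, align 1] → 69
@69: d [1B, align 1] → 70
size 70, align 2
array of 20: 20 × 70 = 1400

1400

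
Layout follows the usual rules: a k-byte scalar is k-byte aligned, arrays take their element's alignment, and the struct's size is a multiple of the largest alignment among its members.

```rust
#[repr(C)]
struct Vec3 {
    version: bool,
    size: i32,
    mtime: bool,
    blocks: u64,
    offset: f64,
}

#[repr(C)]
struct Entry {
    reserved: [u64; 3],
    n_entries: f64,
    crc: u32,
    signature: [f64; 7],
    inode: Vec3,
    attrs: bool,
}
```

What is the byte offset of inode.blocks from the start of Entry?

Vec3: 0..1  version  (1B, 1-aligned); 1..4  -- padding (3B); 4..8  size  (4B, 4-aligned); 8..9  mtime  (1B, 1-aligned); 9..16  -- padding (7B); 16..24  blocks  (8B, 8-aligned); 24..32  offset  (8B, 8-aligned); sizeof = 32, alignof = 8
0..24  reserved  (24B, 8-aligned)
24..32  n_entries  (8B, 8-aligned)
32..36  crc  (4B, 4-aligned)
36..40  -- padding (4B)
40..96  signature  (56B, 8-aligned)
96..128  inode  (32B, 8-aligned)
within Vec3: blocks at 16
96 + 16 = 112

112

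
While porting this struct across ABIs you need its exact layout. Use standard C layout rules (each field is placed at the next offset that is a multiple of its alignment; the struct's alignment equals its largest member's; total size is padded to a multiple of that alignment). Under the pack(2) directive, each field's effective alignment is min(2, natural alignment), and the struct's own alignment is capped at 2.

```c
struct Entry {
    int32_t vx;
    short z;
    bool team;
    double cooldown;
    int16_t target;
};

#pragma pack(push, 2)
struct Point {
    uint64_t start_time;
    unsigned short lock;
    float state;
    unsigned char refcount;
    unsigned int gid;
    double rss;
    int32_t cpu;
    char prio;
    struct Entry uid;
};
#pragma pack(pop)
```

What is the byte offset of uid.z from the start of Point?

Entry: 0..4  vx  (4B, 4-aligned); 4..6  z  (2B, 2-aligned); 6..7  team  (1B, 1-aligned); 7..8  -- padding (1B); 8..16  cooldown  (8B, 8-aligned); 16..18  target  (2B, 2-aligned); 18..24  -- tail padding (6B); sizeof = 24, alignof = 8
0..8  start_time  (8B, 2-aligned)
8..10  lock  (2B, 2-aligned)
10..14  state  (4B, 2-aligned)
14..15  refcount  (1B, 1-aligned)
15..16  -- padding (1B)
16..20  gid  (4B, 2-aligned)
20..28  rss  (8B, 2-aligned)
28..32  cpu  (4B, 2-aligned)
32..33  prio  (1B, 1-aligned)
33..34  -- padding (1B)
34..58  uid  (24B, 2-aligned)
within Entry: z at 4
34 + 4 = 38

38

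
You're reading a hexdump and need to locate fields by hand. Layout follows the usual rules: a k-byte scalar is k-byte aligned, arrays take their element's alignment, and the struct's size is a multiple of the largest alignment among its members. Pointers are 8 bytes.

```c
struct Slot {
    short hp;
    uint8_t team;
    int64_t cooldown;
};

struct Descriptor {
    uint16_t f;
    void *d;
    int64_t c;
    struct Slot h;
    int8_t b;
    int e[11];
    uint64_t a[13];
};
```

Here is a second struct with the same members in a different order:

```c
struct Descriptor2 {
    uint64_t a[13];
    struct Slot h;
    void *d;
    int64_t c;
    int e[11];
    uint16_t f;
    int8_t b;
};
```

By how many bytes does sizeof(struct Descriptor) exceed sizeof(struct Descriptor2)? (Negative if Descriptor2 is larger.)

8

Slot: 0..2  hp  (2B, 2-aligned); 2..3  team  (1B, 1-aligned); 3..8  -- padding (5B); 8..16  cooldown  (8B, 8-aligned); sizeof = 16, alignof = 8
0..2  f  (2B, 2-aligned)
2..8  -- padding (6B)
8..16  d  (8B, 8-aligned)
16..24  c  (8B, 8-aligned)
24..40  h  (16B, 8-aligned)
40..41  b  (1B, 1-aligned)
41..44  -- padding (3B)
44..88  e  (44B, 4-aligned)
88..192  a  (104B, 8-aligned)
sizeof = 192, alignof = 8
— Descriptor2 —
0..104  a  (104B, 8-aligned)
104..120  h  (16B, 8-aligned)
120..128  d  (8B, 8-aligned)
128..136  c  (8B, 8-aligned)
136..180  e  (44B, 4-aligned)
180..182  f  (2B, 2-aligned)
182..183  b  (1B, 1-aligned)
183..184  -- tail padding (1B)
sizeof = 184, alignof = 8
192 − 184 = 8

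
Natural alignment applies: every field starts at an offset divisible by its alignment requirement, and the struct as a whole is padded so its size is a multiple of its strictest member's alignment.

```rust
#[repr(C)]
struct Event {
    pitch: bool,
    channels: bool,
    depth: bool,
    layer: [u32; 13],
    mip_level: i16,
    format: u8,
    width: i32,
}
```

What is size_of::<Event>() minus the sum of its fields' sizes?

pitch at 0 (size 1, align 1) → ends 1
channels at 1 (size 1, align 1) → ends 2
depth at 2 (size 1, align 1) → ends 3
pad 1 to align 4 for layer
layer at 4 (size 52, align 4) → ends 56
mip_level at 56 (size 2, align 2) → ends 58
format at 58 (size 1, align 1) → ends 59
pad 1 to align 4 for width
width at 60 (size 4, align 4) → ends 64
total 64 bytes, alignment 4
data bytes 62, size 64 → padding 2

2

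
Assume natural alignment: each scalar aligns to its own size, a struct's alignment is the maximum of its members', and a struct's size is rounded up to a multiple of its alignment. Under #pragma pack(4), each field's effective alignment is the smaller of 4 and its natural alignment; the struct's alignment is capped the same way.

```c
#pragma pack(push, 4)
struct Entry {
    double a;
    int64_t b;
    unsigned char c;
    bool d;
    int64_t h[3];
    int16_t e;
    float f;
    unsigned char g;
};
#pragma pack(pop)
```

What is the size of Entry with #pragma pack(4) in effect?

56

a at 0 (size 8, align 4) → ends 8
b at 8 (size 8, align 4) → ends 16
c at 16 (size 1, align 1) → ends 17
d at 17 (size 1, align 1) → ends 18
pad 2 to align 4 for h
h at 20 (size 24, align 4) → ends 44
e at 44 (size 2, align 2) → ends 46
pad 2 to align 4 for f
f at 48 (size 4, align 4) → ends 52
g at 52 (size 1, align 1) → ends 53
tail pad 3 to reach multiple of 4
total 56 bytes, alignment 4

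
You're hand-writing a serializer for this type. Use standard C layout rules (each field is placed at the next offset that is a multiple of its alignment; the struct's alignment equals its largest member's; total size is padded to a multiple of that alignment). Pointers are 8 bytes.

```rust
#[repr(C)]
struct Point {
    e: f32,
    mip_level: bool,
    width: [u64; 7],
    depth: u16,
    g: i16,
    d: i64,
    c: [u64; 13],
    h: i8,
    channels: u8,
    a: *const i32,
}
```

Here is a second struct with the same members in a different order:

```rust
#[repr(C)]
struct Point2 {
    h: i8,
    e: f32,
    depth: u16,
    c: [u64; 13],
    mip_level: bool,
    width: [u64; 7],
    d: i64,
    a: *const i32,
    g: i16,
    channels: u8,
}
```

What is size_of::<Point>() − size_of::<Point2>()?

0..4  e  (4B, 4-aligned)
4..5  mip_level  (1B, 1-aligned)
5..8  -- padding (3B)
8..64  width  (56B, 8-aligned)
64..66  depth  (2B, 2-aligned)
66..68  g  (2B, 2-aligned)
68..72  -- padding (4B)
72..80  d  (8B, 8-aligned)
80..184  c  (104B, 8-aligned)
184..185  h  (1B, 1-aligned)
185..186  channels  (1B, 1-aligned)
186..192  -- padding (6B)
192..200  a  (8B, 8-aligned)
sizeof = 200, alignof = 8
— Point2 —
0..1  h  (1B, 1-aligned)
1..4  -- padding (3B)
4..8  e  (4B, 4-aligned)
8..10  depth  (2B, 2-aligned)
10..16  -- padding (6B)
16..120  c  (104B, 8-aligned)
120..121  mip_level  (1B, 1-aligned)
121..128  -- padding (7B)
128..184  width  (56B, 8-aligned)
184..192  d  (8B, 8-aligned)
192..200  a  (8B, 8-aligned)
200..202  g  (2B, 2-aligned)
202..203  channels  (1B, 1-aligned)
203..208  -- tail padding (5B)
sizeof = 208, alignof = 8
200 − 208 = -8

-8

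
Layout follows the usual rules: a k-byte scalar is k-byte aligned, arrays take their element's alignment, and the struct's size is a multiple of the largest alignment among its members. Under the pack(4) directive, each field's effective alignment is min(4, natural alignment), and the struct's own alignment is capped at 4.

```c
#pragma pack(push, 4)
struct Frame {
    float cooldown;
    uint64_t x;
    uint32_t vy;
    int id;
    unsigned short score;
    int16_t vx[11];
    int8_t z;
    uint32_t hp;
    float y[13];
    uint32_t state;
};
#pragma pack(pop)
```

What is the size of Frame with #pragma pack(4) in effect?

108

0..4  cooldown  (4B, 4-aligned)
4..12  x  (8B, 4-aligned)
12..16  vy  (4B, 4-aligned)
16..20  id  (4B, 4-aligned)
20..22  score  (2B, 2-aligned)
22..44  vx  (22B, 2-aligned)
44..45  z  (1B, 1-aligned)
45..48  -- padding (3B)
48..52  hp  (4B, 4-aligned)
52..104  y  (52B, 4-aligned)
104..108  state  (4B, 4-aligned)
sizeof = 108, alignof = 4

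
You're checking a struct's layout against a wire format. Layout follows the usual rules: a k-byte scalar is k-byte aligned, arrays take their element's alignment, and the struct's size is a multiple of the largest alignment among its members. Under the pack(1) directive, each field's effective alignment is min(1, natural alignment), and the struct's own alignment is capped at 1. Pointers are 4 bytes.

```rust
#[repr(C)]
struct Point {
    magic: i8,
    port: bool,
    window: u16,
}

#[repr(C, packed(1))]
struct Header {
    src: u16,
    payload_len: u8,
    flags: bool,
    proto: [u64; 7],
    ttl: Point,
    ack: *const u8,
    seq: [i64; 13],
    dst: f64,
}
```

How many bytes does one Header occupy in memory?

Point: 0..1  magic  (1B, 1-aligned); 1..2  port  (1B, 1-aligned); 2..4  window  (2B, 2-aligned); sizeof = 4, alignof = 2
0..2  src  (2B, 1-aligned)
2..3  payload_len  (1B, 1-aligned)
3..4  flags  (1B, 1-aligned)
4..60  proto  (56B, 1-aligned)
60..64  ttl  (4B, 1-aligned)
64..68  ack  (4B, 1-aligned)
68..172  seq  (104B, 1-aligned)
172..180  dst  (8B, 1-aligned)
sizeof = 180, alignof = 1

180 bytes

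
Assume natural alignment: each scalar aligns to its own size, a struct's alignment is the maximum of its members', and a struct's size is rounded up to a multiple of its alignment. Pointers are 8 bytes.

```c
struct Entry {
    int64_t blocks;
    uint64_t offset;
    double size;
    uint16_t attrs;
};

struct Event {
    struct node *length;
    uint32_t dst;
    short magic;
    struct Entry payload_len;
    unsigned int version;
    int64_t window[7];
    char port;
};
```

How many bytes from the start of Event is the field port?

112

Entry: blocks at 0 (size 8, align 8) → ends 8; offset at 8 (size 8, align 8) → ends 16; size at 16 (size 8, align 8) → ends 24; attrs at 24 (size 2, align 2) → ends 26; tail pad 6 to reach multiple of 8; total 32 bytes, alignment 8
length at 0 (size 8, align 8) → ends 8
dst at 8 (size 4, align 4) → ends 12
magic at 12 (size 2, align 2) → ends 14
pad 2 to align 8 for payload_len
payload_len at 16 (size 32, align 8) → ends 48
version at 48 (size 4, align 4) → ends 52
pad 4 to align 8 for window
window at 56 (size 56, align 8) → ends 112
port at 112 (size 1, align 1) → ends 113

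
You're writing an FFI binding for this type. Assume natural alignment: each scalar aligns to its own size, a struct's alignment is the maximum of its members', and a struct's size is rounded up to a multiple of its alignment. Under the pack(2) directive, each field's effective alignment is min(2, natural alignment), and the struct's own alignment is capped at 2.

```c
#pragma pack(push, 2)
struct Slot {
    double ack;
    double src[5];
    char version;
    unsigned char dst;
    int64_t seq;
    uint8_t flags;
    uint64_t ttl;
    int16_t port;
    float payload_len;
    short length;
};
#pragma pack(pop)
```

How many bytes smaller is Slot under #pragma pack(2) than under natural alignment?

20

natural layout:
  ack at 0 (size 8, align 8) → ends 8
  src at 8 (size 40, align 8) → ends 48
  version at 48 (size 1, align 1) → ends 49
  dst at 49 (size 1, align 1) → ends 50
  pad 6 to align 8 for seq
  seq at 56 (size 8, align 8) → ends 64
  flags at 64 (size 1, align 1) → ends 65
  pad 7 to align 8 for ttl
  ttl at 72 (size 8, align 8) → ends 80
  port at 80 (size 2, align 2) → ends 82
  pad 2 to align 4 for payload_len
  payload_len at 84 (size 4, align 4) → ends 88
  length at 88 (size 2, align 2) → ends 90
  tail pad 6 to reach multiple of 8
  total 96 bytes, alignment 8
packed(2) layout:
  ack at 0 (size 8, align 2) → ends 8
  src at 8 (size 40, align 2) → ends 48
  version at 48 (size 1, align 1) → ends 49
  dst at 49 (size 1, align 1) → ends 50
  seq at 50 (size 8, align 2) → ends 58
  flags at 58 (size 1, align 1) → ends 59
  pad 1 to align 2 for ttl
  ttl at 60 (size 8, align 2) → ends 68
  port at 68 (size 2, align 2) → ends 70
  payload_len at 70 (size 4, align 2) → ends 74
  length at 74 (size 2, align 2) → ends 76
  total 76 bytes, alignment 2
96 − 76 = 20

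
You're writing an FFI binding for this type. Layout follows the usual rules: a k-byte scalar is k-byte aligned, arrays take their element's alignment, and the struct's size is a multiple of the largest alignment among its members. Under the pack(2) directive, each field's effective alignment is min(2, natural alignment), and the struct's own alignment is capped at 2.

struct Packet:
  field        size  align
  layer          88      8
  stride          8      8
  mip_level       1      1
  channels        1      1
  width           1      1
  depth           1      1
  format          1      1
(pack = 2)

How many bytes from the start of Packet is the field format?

100

layer at 0 (size 88, align 2) → ends 88
stride at 88 (size 8, align 2) → ends 96
mip_level at 96 (size 1, align 1) → ends 97
channels at 97 (size 1, align 1) → ends 98
width at 98 (size 1, align 1) → ends 99
depth at 99 (size 1, align 1) → ends 100
format at 100 (size 1, align 1) → ends 101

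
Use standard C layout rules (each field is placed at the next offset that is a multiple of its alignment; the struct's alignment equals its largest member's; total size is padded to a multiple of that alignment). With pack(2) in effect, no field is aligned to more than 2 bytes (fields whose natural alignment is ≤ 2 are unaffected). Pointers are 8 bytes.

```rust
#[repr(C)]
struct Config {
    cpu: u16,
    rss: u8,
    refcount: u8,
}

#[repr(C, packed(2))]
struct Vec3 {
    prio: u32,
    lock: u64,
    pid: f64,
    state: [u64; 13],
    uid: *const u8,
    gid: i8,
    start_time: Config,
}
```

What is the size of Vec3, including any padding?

Config: cpu at 0 (size 2, align 2) → ends 2; rss at 2 (size 1, align 1) → ends 3; refcount at 3 (size 1, align 1) → ends 4; total 4 bytes, alignment 2
prio at 0 (size 4, align 2) → ends 4
lock at 4 (size 8, align 2) → ends 12
pid at 12 (size 8, align 2) → ends 20
state at 20 (size 104, align 2) → ends 124
uid at 124 (size 8, align 2) → ends 132
gid at 132 (size 1, align 1) → ends 133
pad 1 to align 2 for start_time
start_time at 134 (size 4, align 2) → ends 138
total 138 bytes, alignment 2

138 bytes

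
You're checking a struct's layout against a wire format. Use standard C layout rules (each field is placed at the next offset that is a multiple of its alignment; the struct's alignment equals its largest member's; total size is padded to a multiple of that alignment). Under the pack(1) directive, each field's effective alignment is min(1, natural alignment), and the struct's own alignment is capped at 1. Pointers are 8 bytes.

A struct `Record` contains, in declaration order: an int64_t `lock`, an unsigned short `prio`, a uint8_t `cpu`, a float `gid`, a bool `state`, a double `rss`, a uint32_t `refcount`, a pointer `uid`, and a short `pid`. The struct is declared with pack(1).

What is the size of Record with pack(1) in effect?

0..8  lock  (8B, 1-aligned)
8..10  prio  (2B, 1-aligned)
10..11  cpu  (1B, 1-aligned)
11..15  gid  (4B, 1-aligned)
15..16  state  (1B, 1-aligned)
16..24  rss  (8B, 1-aligned)
24..28  refcount  (4B, 1-aligned)
28..36  uid  (8B, 1-aligned)
36..38  pid  (2B, 1-aligned)
sizeof = 38, alignof = 1

38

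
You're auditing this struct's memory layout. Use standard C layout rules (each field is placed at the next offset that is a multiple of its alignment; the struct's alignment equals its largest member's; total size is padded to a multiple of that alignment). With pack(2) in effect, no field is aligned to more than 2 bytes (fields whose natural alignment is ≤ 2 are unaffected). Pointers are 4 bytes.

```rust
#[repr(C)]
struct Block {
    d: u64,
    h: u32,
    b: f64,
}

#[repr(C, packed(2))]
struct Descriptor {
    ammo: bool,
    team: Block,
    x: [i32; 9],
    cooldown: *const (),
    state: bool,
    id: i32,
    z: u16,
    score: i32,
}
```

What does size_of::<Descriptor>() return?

78

Block: d at 0 (size 8, align 8) → ends 8; h at 8 (size 4, align 4) → ends 12; pad 4 to align 8 for b; b at 16 (size 8, align 8) → ends 24; total 24 bytes, alignment 8
ammo at 0 (size 1, align 1) → ends 1
pad 1 to align 2 for team
team at 2 (size 24, align 2) → ends 26
x at 26 (size 36, align 2) → ends 62
cooldown at 62 (size 4, align 2) → ends 66
state at 66 (size 1, align 1) → ends 67
pad 1 to align 2 for id
id at 68 (size 4, align 2) → ends 72
z at 72 (size 2, align 2) → ends 74
score at 74 (size 4, align 2) → ends 78
total 78 bytes, alignment 2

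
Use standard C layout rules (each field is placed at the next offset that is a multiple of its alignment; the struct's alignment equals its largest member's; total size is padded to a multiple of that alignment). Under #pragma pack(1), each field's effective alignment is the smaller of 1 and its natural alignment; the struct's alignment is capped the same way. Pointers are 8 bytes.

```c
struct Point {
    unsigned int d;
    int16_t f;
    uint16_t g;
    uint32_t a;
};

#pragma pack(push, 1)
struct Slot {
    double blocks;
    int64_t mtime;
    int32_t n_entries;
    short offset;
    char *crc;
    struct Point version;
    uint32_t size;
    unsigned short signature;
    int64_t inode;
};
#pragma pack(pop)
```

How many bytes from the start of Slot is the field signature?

Point: d at 0 (size 4, align 4) → ends 4; f at 4 (size 2, align 2) → ends 6; g at 6 (size 2, align 2) → ends 8; a at 8 (size 4, align 4) → ends 12; total 12 bytes, alignment 4
blocks at 0 (size 8, align 1) → ends 8
mtime at 8 (size 8, align 1) → ends 16
n_entries at 16 (size 4, align 1) → ends 20
offset at 20 (size 2, align 1) → ends 22
crc at 22 (size 8, align 1) → ends 30
version at 30 (size 12, align 1) → ends 42
size at 42 (size 4, align 1) → ends 46
signature at 46 (size 2, align 1) → ends 48

46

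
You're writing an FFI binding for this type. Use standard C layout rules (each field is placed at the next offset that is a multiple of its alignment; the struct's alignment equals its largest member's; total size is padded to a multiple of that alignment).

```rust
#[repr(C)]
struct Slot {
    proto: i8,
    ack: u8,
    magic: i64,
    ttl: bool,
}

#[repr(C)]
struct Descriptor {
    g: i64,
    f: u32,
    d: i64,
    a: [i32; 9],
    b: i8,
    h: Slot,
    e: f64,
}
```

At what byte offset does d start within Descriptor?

16

Slot: 0..1  proto  (1B, 1-aligned); 1..2  ack  (1B, 1-aligned); 2..8  -- padding (6B); 8..16  magic  (8B, 8-aligned); 16..17  ttl  (1B, 1-aligned); 17..24  -- tail padding (7B); sizeof = 24, alignof = 8
0..8  g  (8B, 8-aligned)
8..12  f  (4B, 4-aligned)
12..16  -- padding (4B)
16..24  d  (8B, 8-aligned)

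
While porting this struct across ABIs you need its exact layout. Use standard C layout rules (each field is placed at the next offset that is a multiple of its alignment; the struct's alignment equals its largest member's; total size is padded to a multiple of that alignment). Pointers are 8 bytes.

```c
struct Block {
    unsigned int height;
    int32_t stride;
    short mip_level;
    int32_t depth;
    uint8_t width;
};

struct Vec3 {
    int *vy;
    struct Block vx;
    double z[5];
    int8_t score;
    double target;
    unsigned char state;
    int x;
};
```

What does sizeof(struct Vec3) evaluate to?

Block: height at 0 (size 4, align 4) → ends 4; stride at 4 (size 4, align 4) → ends 8; mip_level at 8 (size 2, align 2) → ends 10; pad 2 to align 4 for depth; depth at 12 (size 4, align 4) → ends 16; width at 16 (size 1, align 1) → ends 17; tail pad 3 to reach multiple of 4; total 20 bytes, alignment 4
vy at 0 (size 8, align 8) → ends 8
vx at 8 (size 20, align 4) → ends 28
pad 4 to align 8 for z
z at 32 (size 40, align 8) → ends 72
score at 72 (size 1, align 1) → ends 73
pad 7 to align 8 for target
target at 80 (size 8, align 8) → ends 88
state at 88 (size 1, align 1) → ends 89
pad 3 to align 4 for x
x at 92 (size 4, align 4) → ends 96
total 96 bytes, alignment 8

96 bytes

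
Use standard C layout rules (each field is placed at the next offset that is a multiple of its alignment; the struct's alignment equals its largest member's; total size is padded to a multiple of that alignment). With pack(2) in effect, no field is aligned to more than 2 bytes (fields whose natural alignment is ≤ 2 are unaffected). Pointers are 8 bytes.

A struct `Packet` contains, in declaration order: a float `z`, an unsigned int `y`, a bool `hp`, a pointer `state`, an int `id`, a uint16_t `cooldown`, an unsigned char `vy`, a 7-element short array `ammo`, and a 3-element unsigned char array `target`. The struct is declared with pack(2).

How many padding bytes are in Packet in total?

0..4  z  (4B, 2-aligned)
4..8  y  (4B, 2-aligned)
8..9  hp  (1B, 1-aligned)
9..10  -- padding (1B)
10..18  state  (8B, 2-aligned)
18..22  id  (4B, 2-aligned)
22..24  cooldown  (2B, 2-aligned)
24..25  vy  (1B, 1-aligned)
25..26  -- padding (1B)
26..40  ammo  (14B, 2-aligned)
40..43  target  (3B, 1-aligned)
43..44  -- tail padding (1B)
sizeof = 44, alignof = 2
data bytes 41, size 44 → padding 3

3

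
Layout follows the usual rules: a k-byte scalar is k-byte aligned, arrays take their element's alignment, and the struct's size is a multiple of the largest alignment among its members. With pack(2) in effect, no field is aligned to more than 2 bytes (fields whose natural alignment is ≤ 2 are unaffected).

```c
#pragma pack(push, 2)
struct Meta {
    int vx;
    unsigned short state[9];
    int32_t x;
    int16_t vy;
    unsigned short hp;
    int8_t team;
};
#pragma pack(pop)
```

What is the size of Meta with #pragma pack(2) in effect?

32

@0: vx [4B, align 2] → 4
@4: state [18B, align 2] → 22
@22: x [4B, align 2] → 26
@26: vy [2B, align 2] → 28
@28: hp [2B, align 2] → 30
@30: team [1B, align 1] → 31
+1 tail pad (align 2)
size 32, align 2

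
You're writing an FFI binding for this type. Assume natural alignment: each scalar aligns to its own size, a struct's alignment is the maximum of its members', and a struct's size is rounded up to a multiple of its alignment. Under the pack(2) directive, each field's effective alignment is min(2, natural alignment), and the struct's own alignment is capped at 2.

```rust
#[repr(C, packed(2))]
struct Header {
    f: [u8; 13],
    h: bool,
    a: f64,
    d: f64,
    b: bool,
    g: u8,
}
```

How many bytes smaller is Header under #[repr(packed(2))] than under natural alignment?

natural layout:
  @0: f [13B, align 1] → 13
  @13: h [1B, align 1] → 14
  +2 pad (align 8)
  @16: a [8B, align 8] → 24
  @24: d [8B, align 8] → 32
  @32: b [1B, align 1] → 33
  @33: g [1B, align 1] → 34
  +6 tail pad (align 8)
  size 40, align 8
packed(2) layout:
  @0: f [13B, align 1] → 13
  @13: h [1B, align 1] → 14
  @14: a [8B, align 2] → 22
  @22: d [8B, align 2] → 30
  @30: b [1B, align 1] → 31
  @31: g [1B, align 1] → 32
  size 32, align 2
40 − 32 = 8

8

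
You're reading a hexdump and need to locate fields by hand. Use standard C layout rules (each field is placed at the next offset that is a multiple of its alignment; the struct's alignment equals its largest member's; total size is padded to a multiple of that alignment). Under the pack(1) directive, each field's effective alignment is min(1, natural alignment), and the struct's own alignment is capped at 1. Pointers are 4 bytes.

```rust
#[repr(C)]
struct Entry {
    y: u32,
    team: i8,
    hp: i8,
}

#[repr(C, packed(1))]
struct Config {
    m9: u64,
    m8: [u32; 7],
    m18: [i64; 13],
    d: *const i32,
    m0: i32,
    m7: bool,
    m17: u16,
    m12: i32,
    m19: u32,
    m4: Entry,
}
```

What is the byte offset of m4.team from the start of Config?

163

Entry: 0..4  y  (4B, 4-aligned); 4..5  team  (1B, 1-aligned); 5..6  hp  (1B, 1-aligned); 6..8  -- tail padding (2B); sizeof = 8, alignof = 4
0..8  m9  (8B, 1-aligned)
8..36  m8  (28B, 1-aligned)
36..140  m18  (104B, 1-aligned)
140..144  d  (4B, 1-aligned)
144..148  m0  (4B, 1-aligned)
148..149  m7  (1B, 1-aligned)
149..151  m17  (2B, 1-aligned)
151..155  m12  (4B, 1-aligned)
155..159  m19  (4B, 1-aligned)
159..167  m4  (8B, 1-aligned)
within Entry: team at 4
159 + 4 = 163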